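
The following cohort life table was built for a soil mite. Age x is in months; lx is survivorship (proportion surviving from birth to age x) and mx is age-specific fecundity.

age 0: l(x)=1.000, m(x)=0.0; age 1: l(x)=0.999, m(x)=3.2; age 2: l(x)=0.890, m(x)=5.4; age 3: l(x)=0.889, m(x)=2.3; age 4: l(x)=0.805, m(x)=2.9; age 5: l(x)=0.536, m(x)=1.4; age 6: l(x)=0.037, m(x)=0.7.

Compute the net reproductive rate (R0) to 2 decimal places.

13.16

lx·mx by age: 0, 3.1968, 4.806, 2.0447, 2.3345, 0.7504, 0.0259
R0 = Σ lx·mx = 13.1583 → 13.16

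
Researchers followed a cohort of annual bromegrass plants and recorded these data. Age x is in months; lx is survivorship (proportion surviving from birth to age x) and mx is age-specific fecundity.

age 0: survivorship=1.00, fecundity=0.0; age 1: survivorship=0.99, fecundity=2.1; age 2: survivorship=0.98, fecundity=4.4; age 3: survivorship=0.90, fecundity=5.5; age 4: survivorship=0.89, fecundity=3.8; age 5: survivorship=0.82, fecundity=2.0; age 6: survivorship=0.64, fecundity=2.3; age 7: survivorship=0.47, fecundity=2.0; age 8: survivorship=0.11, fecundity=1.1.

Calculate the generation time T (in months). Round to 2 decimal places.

3.37

lx·mx: 0, 2.079, 4.312, 4.95, 3.382, 1.64, 1.472, 0.94, 0.121 → R0 = 18.896
x·lx·mx: 0, 2.079, 8.624, 14.85, 13.528, 8.2, 8.832, 6.58, 0.968 → Σ = 63.661
T = 63.661 / 18.896 = 3.36902… → 3.37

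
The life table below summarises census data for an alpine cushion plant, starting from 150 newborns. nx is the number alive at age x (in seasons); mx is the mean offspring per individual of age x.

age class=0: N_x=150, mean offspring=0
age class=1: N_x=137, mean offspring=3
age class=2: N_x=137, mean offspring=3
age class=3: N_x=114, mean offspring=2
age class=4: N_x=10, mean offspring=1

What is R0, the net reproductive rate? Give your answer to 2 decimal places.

7.07

lx = nx/n0 = nx/150: 1, 0.91333…, 0.91333…, 0.76, 0.06667…
lx·mx by age: 0, 2.74…, 2.74…, 1.52, 0.066667…
R0 = Σ lx·mx = 7.066667… → 7.07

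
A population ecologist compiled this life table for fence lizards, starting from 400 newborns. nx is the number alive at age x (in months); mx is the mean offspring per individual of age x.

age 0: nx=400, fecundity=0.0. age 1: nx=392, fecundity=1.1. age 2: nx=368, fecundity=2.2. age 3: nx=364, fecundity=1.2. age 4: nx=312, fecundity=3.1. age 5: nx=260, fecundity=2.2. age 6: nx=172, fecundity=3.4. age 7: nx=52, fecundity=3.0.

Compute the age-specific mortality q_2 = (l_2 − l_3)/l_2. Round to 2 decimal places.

lx = nx/n0 = nx/400: 1, 0.98, 0.92, 0.91, 0.78, 0.65, 0.43, 0.13
q_2 = (l_2 − l_3) / l_2 = (0.92 − 0.91) / 0.92
     = 0.01 / 0.92 = 0.01087… → 0.01

0.01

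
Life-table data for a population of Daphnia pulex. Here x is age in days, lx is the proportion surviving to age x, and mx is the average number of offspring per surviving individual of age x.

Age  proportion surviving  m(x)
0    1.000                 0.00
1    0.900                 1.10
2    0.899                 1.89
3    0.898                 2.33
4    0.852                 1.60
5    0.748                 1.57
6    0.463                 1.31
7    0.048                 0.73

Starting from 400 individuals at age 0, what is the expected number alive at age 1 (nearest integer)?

360

Expected survivors = N0 · l_1 = 400 × 0.900 = 360 → 360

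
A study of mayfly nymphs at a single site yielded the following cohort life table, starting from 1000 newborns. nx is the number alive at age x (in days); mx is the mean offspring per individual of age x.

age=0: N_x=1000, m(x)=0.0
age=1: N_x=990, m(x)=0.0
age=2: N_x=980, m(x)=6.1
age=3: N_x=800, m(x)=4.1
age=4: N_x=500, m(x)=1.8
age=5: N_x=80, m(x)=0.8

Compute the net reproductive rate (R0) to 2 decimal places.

10.22

lx = nx/n0 = nx/1000: 1, 0.99, 0.98, 0.8, 0.5, 0.08
lx·mx by age: 0, 0, 5.978, 3.28, 0.9, 0.064
R0 = Σ lx·mx = 10.222 → 10.22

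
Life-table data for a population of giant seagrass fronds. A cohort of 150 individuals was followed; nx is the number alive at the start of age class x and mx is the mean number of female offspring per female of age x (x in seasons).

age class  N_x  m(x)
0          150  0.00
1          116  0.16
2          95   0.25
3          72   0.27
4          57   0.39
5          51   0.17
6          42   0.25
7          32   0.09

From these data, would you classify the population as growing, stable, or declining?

lx = nx/n0 = nx/150: 1, 0.77333…, 0.63333…, 0.48, 0.38, 0.34, 0.28, 0.21333…
R0 = Σ lx·mx = 0 + 0.123733… + 0.158333… + 0.1296 + 0.1482 + 0.0578 + 0.07 + 0.0192… = 0.706867…
R0 < 1, so the population is declining.

declining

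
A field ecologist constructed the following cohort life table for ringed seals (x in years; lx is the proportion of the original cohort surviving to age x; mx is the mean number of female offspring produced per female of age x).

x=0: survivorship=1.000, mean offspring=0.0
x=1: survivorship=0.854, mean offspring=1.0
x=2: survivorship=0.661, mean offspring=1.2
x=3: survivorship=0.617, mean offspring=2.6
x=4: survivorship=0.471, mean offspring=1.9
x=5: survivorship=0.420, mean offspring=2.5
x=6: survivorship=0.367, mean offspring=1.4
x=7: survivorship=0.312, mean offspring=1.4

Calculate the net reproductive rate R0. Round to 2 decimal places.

6.15

lx·mx by age: 0, 0.854, 0.7932, 1.6042, 0.8949, 1.05, 0.5138, 0.4368
R0 = Σ lx·mx = 6.1469 → 6.15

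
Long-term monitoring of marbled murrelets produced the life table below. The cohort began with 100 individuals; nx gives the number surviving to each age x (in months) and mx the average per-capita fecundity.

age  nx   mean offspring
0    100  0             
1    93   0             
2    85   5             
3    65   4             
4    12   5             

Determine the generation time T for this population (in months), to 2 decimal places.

lx = nx/n0 = nx/100: 1, 0.93, 0.85, 0.65, 0.12
lx·mx: 0, 0, 4.25, 2.6, 0.6 → R0 = 7.45
x·lx·mx: 0, 0, 8.5, 7.8, 2.4 → Σ = 18.7
T = 18.7 / 7.45 = 2.510067… → 2.51

2.51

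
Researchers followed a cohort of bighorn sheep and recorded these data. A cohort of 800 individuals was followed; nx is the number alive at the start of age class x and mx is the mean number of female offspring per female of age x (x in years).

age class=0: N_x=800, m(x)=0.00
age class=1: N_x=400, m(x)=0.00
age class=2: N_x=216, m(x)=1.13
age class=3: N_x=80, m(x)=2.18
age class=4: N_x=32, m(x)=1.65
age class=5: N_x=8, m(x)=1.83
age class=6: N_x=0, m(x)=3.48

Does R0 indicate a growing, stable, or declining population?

lx = nx/n0 = nx/800: 1, 0.5, 0.27, 0.1, 0.04, 0.01, 0
R0 = Σ lx·mx = 0 + 0 + 0.3051 + 0.218 + 0.066 + 0.0183 + 0 = 0.6074
R0 < 1, so the population is declining.

declining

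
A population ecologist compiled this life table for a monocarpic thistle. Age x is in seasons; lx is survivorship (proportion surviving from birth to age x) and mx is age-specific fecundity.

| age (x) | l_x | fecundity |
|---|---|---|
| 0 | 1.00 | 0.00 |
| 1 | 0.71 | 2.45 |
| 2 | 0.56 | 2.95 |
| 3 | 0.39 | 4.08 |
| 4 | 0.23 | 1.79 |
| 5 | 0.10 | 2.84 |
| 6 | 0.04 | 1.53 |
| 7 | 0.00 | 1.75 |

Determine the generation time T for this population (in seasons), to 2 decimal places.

lx·mx: 0, 1.7395, 1.652, 1.5912, 0.4117, 0.284, 0.0612, 0 → R0 = 5.7396
x·lx·mx: 0, 1.7395, 3.304, 4.7736, 1.6468, 1.42, 0.3672, 0 → Σ = 13.2511
T = 13.2511 / 5.7396 = 2.308715… → 2.31

2.31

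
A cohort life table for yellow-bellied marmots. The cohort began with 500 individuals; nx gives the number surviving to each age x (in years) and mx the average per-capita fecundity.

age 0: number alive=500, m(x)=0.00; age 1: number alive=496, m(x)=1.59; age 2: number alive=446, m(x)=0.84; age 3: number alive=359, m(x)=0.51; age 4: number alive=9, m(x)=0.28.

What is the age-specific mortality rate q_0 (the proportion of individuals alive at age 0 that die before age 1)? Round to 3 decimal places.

lx = nx/n0 = nx/500: 1, 0.992, 0.892, 0.718, 0.018
q_0 = (l_0 − l_1) / l_0 = (1 − 0.992) / 1
     = 0.008 / 1 = 0.008 → 0.008

0.008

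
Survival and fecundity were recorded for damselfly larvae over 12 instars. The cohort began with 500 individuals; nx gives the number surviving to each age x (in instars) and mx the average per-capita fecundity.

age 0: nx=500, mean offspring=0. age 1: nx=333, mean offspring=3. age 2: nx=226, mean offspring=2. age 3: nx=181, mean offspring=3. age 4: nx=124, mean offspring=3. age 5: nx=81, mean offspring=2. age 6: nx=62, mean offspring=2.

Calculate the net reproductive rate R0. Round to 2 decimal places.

5.30

lx = nx/n0 = nx/500: 1, 0.666, 0.452, 0.362, 0.248, 0.162, 0.124
lx·mx by age: 0, 1.998, 0.904, 1.086, 0.744, 0.324, 0.248
R0 = Σ lx·mx = 5.304 → 5.30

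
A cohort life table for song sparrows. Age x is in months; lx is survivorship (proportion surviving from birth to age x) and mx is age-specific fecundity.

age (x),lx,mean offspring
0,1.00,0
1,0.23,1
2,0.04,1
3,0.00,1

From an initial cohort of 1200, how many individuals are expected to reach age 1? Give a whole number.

276

Expected survivors = N0 · l_1 = 1200 × 0.23 = 276 → 276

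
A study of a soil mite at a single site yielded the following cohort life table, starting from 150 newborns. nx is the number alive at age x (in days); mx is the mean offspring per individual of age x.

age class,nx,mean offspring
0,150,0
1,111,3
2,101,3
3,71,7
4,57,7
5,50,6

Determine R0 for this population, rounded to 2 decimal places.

lx = nx/n0 = nx/150: 1, 0.74, 0.67333…, 0.47333…, 0.38, 0.33333…
lx·mx by age: 0, 2.22, 2.02…, 3.313333…, 2.66, 2…
R0 = Σ lx·mx = 12.213333… → 12.21

12.21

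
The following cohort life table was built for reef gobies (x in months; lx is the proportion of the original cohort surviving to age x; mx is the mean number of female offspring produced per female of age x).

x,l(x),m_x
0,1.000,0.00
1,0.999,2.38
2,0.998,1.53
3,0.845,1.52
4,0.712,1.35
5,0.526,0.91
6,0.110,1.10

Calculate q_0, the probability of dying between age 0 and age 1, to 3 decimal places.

q_0 = (l_0 − l_1) / l_0 = (1 − 0.999) / 1
     = 0.001 / 1 = 0.001 → 0.001

0.001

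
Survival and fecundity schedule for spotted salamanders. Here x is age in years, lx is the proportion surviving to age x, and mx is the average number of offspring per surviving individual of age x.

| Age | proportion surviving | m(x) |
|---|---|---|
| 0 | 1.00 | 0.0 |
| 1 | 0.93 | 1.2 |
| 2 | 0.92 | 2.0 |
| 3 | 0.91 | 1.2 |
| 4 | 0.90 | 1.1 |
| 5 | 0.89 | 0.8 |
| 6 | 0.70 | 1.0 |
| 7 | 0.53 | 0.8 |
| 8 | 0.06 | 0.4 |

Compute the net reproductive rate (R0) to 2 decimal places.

lx·mx by age: 0, 1.116, 1.84, 1.092, 0.99, 0.712, 0.7, 0.424, 0.024
R0 = Σ lx·mx = 6.898 → 6.90

6.90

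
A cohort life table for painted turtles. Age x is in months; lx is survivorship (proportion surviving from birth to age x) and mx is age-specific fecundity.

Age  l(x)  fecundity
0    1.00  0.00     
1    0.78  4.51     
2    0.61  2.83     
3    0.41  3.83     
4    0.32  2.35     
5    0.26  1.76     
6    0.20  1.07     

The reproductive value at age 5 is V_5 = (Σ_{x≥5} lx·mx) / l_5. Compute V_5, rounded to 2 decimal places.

lx·mx for x ≥ 5: 0.4576, 0.214 → sum = 0.6716
V_5 = 0.6716 / l_5 = 0.6716 / 0.26 = 2.583077… → 2.58

2.58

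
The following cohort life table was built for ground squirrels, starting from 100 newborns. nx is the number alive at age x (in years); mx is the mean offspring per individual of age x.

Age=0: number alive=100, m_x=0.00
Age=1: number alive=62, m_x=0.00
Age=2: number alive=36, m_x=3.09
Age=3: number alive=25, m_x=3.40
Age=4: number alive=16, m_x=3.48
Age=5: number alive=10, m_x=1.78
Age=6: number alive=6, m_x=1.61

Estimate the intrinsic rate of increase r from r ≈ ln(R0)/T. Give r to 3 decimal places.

0.339

lx = nx/n0 = nx/100: 1, 0.62, 0.36, 0.25, 0.16, 0.1, 0.06
R0 = Σ lx·mx = 0 + 0 + 1.1124 + 0.85 + 0.5568 + 0.178 + 0.0966 = 2.7938
Σ x·lx·mx = 8.4716; T = 8.4716/2.7938 = 3.03229…
r ≈ ln(R0)/T = ln(2.7938)/3.03229… = 0.33882… → 0.339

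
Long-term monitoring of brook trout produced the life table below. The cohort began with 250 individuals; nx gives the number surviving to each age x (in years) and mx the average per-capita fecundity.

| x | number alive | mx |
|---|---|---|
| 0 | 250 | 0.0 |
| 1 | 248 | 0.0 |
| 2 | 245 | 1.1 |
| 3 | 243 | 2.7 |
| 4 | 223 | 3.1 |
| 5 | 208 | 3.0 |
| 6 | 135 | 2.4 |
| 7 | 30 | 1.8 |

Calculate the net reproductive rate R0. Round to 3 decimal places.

10.476

lx = nx/n0 = nx/250: 1, 0.992, 0.98, 0.972, 0.892, 0.832, 0.54, 0.12
lx·mx by age: 0, 0, 1.078, 2.6244, 2.7652, 2.496, 1.296, 0.216
R0 = Σ lx·mx = 10.4756 → 10.476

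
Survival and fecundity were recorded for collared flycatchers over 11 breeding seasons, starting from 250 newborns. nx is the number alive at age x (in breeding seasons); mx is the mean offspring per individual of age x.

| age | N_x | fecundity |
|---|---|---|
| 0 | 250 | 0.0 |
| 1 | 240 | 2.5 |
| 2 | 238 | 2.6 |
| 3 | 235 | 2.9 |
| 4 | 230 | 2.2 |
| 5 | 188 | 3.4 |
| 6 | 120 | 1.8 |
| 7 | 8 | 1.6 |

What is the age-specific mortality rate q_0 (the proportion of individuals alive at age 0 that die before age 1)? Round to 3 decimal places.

0.040

lx = nx/n0 = nx/250: 1, 0.96, 0.952, 0.94, 0.92, 0.752, 0.48, 0.032
q_0 = (l_0 − l_1) / l_0 = (1 − 0.96) / 1
     = 0.04 / 1 = 0.04 → 0.040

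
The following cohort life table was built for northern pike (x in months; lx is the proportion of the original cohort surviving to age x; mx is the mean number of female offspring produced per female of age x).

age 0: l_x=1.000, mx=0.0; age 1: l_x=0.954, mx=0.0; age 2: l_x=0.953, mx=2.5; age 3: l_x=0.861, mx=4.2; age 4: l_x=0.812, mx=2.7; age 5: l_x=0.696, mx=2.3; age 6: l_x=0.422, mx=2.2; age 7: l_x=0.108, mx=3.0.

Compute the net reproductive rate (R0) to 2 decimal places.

lx·mx by age: 0, 0, 2.3825, 3.6162, 2.1924, 1.6008, 0.9284, 0.324
R0 = Σ lx·mx = 11.0443 → 11.04

11.04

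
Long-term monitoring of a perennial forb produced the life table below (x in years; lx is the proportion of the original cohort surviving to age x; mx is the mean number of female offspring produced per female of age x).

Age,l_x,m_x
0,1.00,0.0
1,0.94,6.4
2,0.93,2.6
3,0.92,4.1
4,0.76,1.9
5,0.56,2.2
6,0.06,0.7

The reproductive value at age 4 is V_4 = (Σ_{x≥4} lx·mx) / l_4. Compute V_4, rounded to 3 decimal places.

3.576

lx·mx for x ≥ 4: 1.444, 1.232, 0.042 → sum = 2.718
V_4 = 2.718 / l_4 = 2.718 / 0.76 = 3.576316… → 3.576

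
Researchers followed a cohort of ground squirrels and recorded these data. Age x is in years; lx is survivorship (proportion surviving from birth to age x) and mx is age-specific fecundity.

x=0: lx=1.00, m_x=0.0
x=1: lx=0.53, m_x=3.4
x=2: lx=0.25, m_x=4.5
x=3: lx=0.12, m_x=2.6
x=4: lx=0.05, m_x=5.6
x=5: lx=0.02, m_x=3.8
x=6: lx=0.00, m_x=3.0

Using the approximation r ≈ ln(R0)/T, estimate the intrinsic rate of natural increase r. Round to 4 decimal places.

0.7090

R0 = Σ lx·mx = 0 + 1.802 + 1.125 + 0.312 + 0.28 + 0.076 + 0 = 3.595
Σ x·lx·mx = 6.488; T = 6.488/3.595 = 1.80473…
r ≈ ln(R0)/T = ln(3.595)/1.80473… = 0.708995… → 0.7090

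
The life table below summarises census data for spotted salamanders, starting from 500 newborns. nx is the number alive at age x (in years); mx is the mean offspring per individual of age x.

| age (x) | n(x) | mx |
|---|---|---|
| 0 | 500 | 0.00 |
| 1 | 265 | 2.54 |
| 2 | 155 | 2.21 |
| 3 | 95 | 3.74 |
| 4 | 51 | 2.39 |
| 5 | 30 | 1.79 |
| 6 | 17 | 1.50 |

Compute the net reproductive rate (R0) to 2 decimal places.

lx = nx/n0 = nx/500: 1, 0.53, 0.31, 0.19, 0.102, 0.06, 0.034
lx·mx by age: 0, 1.3462, 0.6851, 0.7106, 0.24378, 0.1074, 0.051
R0 = Σ lx·mx = 3.14408 → 3.14

3.14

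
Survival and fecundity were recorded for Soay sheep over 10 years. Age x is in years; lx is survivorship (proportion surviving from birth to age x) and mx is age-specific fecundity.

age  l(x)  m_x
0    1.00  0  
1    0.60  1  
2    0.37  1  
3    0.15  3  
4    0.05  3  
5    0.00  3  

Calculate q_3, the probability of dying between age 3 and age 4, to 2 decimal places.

0.67

q_3 = (l_3 − l_4) / l_3 = (0.15 − 0.05) / 0.15
     = 0.1 / 0.15 = 0.666667… → 0.67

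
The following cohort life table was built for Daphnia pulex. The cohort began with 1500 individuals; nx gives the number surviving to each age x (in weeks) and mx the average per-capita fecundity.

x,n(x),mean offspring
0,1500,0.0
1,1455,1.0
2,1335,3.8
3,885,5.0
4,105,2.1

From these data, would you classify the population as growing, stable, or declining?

growing

lx = nx/n0 = nx/1500: 1, 0.97, 0.89, 0.59, 0.07
R0 = Σ lx·mx = 0 + 0.97 + 3.382 + 2.95 + 0.147 = 7.449
R0 > 1, so the population is growing.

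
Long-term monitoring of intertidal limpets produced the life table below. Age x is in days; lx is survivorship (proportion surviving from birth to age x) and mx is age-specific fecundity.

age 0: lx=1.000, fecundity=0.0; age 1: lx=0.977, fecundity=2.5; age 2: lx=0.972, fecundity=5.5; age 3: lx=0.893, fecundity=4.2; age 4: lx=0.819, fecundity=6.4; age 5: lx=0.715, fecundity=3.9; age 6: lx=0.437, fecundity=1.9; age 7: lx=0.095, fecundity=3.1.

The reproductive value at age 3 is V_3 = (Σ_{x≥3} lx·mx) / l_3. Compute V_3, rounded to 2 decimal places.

14.45

lx·mx for x ≥ 3: 3.7506, 5.2416, 2.7885, 0.8303, 0.2945 → sum = 12.9055
V_3 = 12.9055 / l_3 = 12.9055 / 0.893 = 14.451848… → 14.45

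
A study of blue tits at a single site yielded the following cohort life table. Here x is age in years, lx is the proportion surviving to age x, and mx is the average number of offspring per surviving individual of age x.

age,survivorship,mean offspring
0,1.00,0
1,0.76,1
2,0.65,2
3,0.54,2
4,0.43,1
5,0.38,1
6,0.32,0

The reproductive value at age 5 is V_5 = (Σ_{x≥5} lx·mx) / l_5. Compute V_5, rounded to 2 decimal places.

lx·mx for x ≥ 5: 0.38, 0 → sum = 0.38
V_5 = 0.38 / l_5 = 0.38 / 0.38 = 1 → 1.00

1.00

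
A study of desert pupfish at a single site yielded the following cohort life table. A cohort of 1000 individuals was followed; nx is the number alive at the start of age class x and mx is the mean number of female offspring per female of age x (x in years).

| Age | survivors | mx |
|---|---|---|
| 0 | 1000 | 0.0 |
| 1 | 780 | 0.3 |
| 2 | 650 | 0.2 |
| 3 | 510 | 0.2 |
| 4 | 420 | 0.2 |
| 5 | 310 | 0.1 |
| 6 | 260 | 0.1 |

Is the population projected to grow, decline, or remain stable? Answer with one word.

lx = nx/n0 = nx/1000: 1, 0.78, 0.65, 0.51, 0.42, 0.31, 0.26
R0 = Σ lx·mx = 0 + 0.234 + 0.13 + 0.102 + 0.084 + 0.031 + 0.026 = 0.607
R0 < 1, so the population is declining.

declining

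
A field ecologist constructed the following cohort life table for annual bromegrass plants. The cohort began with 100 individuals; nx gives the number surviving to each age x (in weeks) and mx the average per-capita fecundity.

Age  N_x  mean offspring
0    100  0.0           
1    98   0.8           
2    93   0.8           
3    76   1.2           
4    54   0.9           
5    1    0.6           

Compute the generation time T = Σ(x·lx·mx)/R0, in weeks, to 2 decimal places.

lx = nx/n0 = nx/100: 1, 0.98, 0.93, 0.76, 0.54, 0.01
lx·mx: 0, 0.784, 0.744, 0.912, 0.486, 0.006 → R0 = 2.932
x·lx·mx: 0, 0.784, 1.488, 2.736, 1.944, 0.03 → Σ = 6.982
T = 6.982 / 2.932 = 2.38131… → 2.38

2.38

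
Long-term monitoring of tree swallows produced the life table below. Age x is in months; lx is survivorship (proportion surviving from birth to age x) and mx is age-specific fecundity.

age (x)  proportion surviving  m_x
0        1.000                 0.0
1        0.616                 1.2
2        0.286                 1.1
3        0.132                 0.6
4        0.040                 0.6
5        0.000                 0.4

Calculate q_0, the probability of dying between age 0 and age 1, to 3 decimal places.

q_0 = (l_0 − l_1) / l_0 = (1 − 0.616) / 1
     = 0.384 / 1 = 0.384 → 0.384

0.384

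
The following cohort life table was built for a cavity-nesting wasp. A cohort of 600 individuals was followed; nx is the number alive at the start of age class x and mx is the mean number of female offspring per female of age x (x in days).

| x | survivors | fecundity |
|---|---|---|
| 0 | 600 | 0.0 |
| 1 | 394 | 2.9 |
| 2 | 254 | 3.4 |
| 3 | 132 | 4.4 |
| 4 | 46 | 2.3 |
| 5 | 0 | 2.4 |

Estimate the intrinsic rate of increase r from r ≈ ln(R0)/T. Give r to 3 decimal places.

0.803

lx = nx/n0 = nx/600: 1, 0.65667…, 0.42333…, 0.22, 0.07667…, 0
R0 = Σ lx·mx = 0 + 1.90433… + 1.43933… + 0.968 + 0.17633… + 0 = 4.488…
Σ x·lx·mx = 8.392333…; T = 8.392333…/4.488… = 1.86995…
r ≈ ln(R0)/T = ln(4.488…)/1.86995… = 0.80291… → 0.803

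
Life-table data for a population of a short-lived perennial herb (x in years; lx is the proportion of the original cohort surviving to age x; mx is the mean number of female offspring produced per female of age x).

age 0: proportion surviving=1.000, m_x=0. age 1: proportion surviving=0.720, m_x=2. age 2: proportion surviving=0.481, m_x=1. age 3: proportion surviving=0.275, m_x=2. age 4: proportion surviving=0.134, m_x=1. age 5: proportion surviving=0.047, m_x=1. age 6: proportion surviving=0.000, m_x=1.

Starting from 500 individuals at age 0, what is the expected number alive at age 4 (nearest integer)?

Expected survivors = N0 · l_4 = 500 × 0.134 = 67 → 67

67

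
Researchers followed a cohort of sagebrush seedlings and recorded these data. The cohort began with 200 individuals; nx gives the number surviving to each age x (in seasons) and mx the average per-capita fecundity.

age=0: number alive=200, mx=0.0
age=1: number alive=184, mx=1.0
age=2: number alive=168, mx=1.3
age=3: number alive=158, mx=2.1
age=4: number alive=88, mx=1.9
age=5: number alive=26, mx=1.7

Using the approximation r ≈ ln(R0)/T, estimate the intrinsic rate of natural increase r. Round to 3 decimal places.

lx = nx/n0 = nx/200: 1, 0.92, 0.84, 0.79, 0.44, 0.13
R0 = Σ lx·mx = 0 + 0.92 + 1.092 + 1.659 + 0.836 + 0.221 = 4.728
Σ x·lx·mx = 12.53; T = 12.53/4.728 = 2.65017…
r ≈ ln(R0)/T = ln(4.728)/2.65017… = 0.58619… → 0.586

0.586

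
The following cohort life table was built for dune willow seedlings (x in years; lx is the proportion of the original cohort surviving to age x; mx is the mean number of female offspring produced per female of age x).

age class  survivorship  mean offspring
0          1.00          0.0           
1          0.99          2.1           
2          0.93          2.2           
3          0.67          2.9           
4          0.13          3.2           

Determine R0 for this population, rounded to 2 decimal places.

6.48

lx·mx by age: 0, 2.079, 2.046, 1.943, 0.416
R0 = Σ lx·mx = 6.484 → 6.48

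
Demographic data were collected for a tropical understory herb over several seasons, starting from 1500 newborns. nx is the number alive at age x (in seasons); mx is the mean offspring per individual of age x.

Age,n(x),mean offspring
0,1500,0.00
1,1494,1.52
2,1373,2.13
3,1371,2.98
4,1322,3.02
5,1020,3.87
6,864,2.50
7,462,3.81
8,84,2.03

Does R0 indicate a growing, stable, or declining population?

growing

lx = nx/n0 = nx/1500: 1, 0.996, 0.91533…, 0.914, 0.88133…, 0.68, 0.576, 0.308, 0.056
R0 = Σ lx·mx = 0 + 1.51392 + 1.94966… + 2.72372 + 2.661627… + 2.6316 + 1.44 + 1.17348 + 0.11368 = 14.207687…
R0 > 1, so the population is growing.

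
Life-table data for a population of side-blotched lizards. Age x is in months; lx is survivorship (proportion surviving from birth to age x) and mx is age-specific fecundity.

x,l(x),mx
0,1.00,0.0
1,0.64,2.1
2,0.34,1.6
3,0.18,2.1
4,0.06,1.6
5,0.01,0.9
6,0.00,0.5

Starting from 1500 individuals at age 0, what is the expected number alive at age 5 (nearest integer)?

Expected survivors = N0 · l_5 = 1500 × 0.01 = 15 → 15

15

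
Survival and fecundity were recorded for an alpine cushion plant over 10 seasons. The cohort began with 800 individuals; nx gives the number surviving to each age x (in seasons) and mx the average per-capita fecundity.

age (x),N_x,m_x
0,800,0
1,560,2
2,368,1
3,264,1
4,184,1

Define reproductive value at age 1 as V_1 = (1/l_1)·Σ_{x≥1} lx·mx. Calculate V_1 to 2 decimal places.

lx = nx/n0 = nx/800: 1, 0.7, 0.46, 0.33, 0.23
lx·mx for x ≥ 1: 1.4, 0.46, 0.33, 0.23 → sum = 2.42
V_1 = 2.42 / l_1 = 2.42 / 0.7 = 3.457143… → 3.46

3.46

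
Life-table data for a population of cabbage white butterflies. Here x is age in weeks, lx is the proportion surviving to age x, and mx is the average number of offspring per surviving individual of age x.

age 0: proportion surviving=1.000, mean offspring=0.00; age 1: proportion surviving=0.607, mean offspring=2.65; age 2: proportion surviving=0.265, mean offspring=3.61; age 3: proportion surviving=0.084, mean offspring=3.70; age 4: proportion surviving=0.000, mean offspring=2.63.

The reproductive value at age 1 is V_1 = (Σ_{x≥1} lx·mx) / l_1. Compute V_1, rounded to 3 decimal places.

4.738

lx·mx for x ≥ 1: 1.60855, 0.95665, 0.3108, 0 → sum = 2.876
V_1 = 2.876 / l_1 = 2.876 / 0.607 = 4.738056… → 4.738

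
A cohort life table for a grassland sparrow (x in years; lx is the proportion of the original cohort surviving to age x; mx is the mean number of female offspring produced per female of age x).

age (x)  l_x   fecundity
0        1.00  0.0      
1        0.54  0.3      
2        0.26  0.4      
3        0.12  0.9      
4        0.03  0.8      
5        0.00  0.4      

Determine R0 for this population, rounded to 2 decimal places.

lx·mx by age: 0, 0.162, 0.104, 0.108, 0.024, 0
R0 = Σ lx·mx = 0.398 → 0.40

0.40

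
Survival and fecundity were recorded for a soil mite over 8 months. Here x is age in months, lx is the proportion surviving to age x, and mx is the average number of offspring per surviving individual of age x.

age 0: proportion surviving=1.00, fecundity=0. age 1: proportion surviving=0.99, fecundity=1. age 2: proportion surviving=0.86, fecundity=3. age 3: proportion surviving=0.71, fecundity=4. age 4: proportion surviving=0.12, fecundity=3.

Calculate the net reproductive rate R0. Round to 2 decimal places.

6.77

lx·mx by age: 0, 0.99, 2.58, 2.84, 0.36
R0 = Σ lx·mx = 6.77 → 6.77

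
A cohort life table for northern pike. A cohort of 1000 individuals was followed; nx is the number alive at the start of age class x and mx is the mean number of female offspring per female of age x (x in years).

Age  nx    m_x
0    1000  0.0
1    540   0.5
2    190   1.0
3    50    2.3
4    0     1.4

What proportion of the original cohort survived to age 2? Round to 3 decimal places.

0.190

l_2 = n_2/n_0 = 190/1000 = 0.19 → 0.190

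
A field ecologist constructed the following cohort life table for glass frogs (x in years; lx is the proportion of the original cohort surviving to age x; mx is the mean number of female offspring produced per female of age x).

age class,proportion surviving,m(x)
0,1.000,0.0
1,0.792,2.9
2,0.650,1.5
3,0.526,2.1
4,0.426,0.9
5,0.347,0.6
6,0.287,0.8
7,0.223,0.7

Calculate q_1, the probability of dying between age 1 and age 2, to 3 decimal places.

0.179

q_1 = (l_1 − l_2) / l_1 = (0.792 − 0.65) / 0.792
     = 0.142 / 0.792 = 0.179293… → 0.179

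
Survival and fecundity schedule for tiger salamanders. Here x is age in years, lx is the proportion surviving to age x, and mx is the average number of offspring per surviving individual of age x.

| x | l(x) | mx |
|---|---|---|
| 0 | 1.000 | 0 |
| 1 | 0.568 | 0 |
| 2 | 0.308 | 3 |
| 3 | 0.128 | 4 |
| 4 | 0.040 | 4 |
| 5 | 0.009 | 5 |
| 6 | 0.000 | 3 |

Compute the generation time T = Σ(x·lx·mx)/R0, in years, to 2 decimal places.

2.59

lx·mx: 0, 0, 0.924, 0.512, 0.16, 0.045, 0 → R0 = 1.641
x·lx·mx: 0, 0, 1.848, 1.536, 0.64, 0.225, 0 → Σ = 4.249
T = 4.249 / 1.641 = 2.589275… → 2.59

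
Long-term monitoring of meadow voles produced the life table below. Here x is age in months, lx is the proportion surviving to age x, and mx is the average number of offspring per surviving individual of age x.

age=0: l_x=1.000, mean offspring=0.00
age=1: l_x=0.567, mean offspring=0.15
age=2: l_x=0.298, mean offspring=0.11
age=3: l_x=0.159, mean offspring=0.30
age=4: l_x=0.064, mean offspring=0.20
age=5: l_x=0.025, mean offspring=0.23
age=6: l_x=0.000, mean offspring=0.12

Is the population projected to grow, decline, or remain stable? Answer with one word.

R0 = Σ lx·mx = 0 + 0.08505 + 0.03278 + 0.0477 + 0.0128 + 0.00575 + 0 = 0.18408
R0 < 1, so the population is declining.

declining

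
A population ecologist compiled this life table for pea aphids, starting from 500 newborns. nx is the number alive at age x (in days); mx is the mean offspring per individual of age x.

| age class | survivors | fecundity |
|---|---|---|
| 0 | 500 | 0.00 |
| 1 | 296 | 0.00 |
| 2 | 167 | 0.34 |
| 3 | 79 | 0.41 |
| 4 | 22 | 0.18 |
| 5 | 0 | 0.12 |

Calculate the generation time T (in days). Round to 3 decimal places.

lx = nx/n0 = nx/500: 1, 0.592, 0.334, 0.158, 0.044, 0
lx·mx: 0, 0, 0.11356, 0.06478, 0.00792, 0 → R0 = 0.18626
x·lx·mx: 0, 0, 0.22712, 0.19434, 0.03168, 0 → Σ = 0.45314
T = 0.45314 / 0.18626 = 2.432836… → 2.433

2.433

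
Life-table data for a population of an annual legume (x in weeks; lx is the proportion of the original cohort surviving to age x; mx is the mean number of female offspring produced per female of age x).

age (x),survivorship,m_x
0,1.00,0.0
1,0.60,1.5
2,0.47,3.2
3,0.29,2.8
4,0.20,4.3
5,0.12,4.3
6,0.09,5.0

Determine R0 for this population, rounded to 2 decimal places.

5.04

lx·mx by age: 0, 0.9, 1.504, 0.812, 0.86, 0.516, 0.45
R0 = Σ lx·mx = 5.042 → 5.04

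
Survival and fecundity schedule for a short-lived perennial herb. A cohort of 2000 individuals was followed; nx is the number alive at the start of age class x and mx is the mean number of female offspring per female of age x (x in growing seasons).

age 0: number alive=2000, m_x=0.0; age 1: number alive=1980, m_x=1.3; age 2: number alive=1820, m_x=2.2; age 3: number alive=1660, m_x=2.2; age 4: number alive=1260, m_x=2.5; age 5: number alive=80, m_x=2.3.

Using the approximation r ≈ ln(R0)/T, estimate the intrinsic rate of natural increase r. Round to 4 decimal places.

lx = nx/n0 = nx/2000: 1, 0.99, 0.91, 0.83, 0.63, 0.04
R0 = Σ lx·mx = 0 + 1.287 + 2.002 + 1.826 + 1.575 + 0.092 = 6.782
Σ x·lx·mx = 17.529; T = 17.529/6.782 = 2.58464…
r ≈ ln(R0)/T = ln(6.782)/2.58464… = 0.740635… → 0.7406

0.7406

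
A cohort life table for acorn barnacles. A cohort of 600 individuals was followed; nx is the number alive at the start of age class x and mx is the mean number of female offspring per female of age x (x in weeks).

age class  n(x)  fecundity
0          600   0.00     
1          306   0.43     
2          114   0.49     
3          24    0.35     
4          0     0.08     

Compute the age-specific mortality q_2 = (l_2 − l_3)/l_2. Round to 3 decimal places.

0.789

lx = nx/n0 = nx/600: 1, 0.51, 0.19, 0.04, 0
q_2 = (l_2 − l_3) / l_2 = (0.19 − 0.04) / 0.19
     = 0.15 / 0.19 = 0.789474… → 0.789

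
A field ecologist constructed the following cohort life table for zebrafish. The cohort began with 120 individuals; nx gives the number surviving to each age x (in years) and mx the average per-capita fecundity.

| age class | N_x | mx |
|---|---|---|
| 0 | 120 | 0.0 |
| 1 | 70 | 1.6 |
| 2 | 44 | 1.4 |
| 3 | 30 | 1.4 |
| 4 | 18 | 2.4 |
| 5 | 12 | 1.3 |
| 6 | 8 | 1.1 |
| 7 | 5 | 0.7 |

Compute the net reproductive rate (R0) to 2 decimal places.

lx = nx/n0 = nx/120: 1, 0.58333…, 0.36667…, 0.25, 0.15, 0.1, 0.06667…, 0.04167…
lx·mx by age: 0, 0.933333…, 0.513333…, 0.35, 0.36, 0.13, 0.073333…, 0.029167…
R0 = Σ lx·mx = 2.389167… → 2.39

2.39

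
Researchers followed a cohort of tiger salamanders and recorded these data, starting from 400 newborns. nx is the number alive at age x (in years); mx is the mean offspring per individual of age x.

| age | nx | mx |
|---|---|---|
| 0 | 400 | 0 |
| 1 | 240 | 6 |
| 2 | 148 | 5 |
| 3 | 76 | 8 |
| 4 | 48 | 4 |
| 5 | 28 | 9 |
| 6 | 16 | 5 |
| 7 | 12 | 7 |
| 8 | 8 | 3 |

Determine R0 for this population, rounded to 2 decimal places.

8.55

lx = nx/n0 = nx/400: 1, 0.6, 0.37, 0.19, 0.12, 0.07, 0.04, 0.03, 0.02
lx·mx by age: 0, 3.6, 1.85, 1.52, 0.48, 0.63, 0.2, 0.21, 0.06
R0 = Σ lx·mx = 8.55 → 8.55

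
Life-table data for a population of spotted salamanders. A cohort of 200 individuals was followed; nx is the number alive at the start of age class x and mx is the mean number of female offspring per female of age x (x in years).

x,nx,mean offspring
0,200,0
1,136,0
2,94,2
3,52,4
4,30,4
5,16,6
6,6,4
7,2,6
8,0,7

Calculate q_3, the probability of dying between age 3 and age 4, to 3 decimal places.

lx = nx/n0 = nx/200: 1, 0.68, 0.47, 0.26, 0.15, 0.08, 0.03, 0.01, 0
q_3 = (l_3 − l_4) / l_3 = (0.26 − 0.15) / 0.26
     = 0.11 / 0.26 = 0.423077… → 0.423

0.423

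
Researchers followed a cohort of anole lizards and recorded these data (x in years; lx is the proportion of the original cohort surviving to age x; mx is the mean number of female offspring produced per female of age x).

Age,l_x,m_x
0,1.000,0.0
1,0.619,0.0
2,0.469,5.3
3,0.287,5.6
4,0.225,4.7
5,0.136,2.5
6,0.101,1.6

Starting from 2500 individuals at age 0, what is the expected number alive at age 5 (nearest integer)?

340

Expected survivors = N0 · l_5 = 2500 × 0.136 = 340 → 340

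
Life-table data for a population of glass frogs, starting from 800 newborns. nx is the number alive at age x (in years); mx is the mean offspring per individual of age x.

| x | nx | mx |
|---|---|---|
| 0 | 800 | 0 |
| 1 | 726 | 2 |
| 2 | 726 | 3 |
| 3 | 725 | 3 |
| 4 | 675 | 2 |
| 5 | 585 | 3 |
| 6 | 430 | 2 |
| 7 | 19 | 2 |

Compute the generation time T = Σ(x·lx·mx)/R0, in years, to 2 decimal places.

3.26

lx = nx/n0 = nx/800: 1, 0.9075, 0.9075, 0.90625, 0.84375, 0.73125, 0.5375, 0.02375
lx·mx: 0, 1.815, 2.7225, 2.71875, 1.6875, 2.19375, 1.075, 0.0475 → R0 = 12.26
x·lx·mx: 0, 1.815, 5.445, 8.15625, 6.75, 10.96875, 6.45, 0.3325 → Σ = 39.9175
T = 39.9175 / 12.26 = 3.255914… → 3.26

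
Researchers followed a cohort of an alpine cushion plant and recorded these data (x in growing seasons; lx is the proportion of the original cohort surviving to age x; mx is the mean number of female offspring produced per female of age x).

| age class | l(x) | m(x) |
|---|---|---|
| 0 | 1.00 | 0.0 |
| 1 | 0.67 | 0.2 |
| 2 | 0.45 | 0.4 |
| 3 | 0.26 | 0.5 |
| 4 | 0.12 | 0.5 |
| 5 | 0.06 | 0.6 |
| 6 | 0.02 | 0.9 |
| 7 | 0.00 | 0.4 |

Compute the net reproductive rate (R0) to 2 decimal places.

0.56

lx·mx by age: 0, 0.134, 0.18, 0.13, 0.06, 0.036, 0.018, 0
R0 = Σ lx·mx = 0.558 → 0.56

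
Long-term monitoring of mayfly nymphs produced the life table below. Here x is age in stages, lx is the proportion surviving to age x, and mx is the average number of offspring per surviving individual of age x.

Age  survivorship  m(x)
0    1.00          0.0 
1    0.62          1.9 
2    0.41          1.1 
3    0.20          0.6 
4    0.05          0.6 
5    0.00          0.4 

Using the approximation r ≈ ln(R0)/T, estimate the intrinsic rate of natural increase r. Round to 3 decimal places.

0.400

R0 = Σ lx·mx = 0 + 1.178 + 0.451 + 0.12 + 0.03 + 0 = 1.779
Σ x·lx·mx = 2.56; T = 2.56/1.779 = 1.43901…
r ≈ ln(R0)/T = ln(1.779)/1.43901… = 0.40031… → 0.400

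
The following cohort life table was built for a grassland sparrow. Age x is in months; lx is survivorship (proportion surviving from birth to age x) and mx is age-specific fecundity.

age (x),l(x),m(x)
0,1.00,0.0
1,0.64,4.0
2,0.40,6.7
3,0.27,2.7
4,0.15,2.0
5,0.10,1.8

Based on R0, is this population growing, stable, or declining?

R0 = Σ lx·mx = 0 + 2.56 + 2.68 + 0.729 + 0.3 + 0.18 = 6.449
R0 > 1, so the population is growing.

growing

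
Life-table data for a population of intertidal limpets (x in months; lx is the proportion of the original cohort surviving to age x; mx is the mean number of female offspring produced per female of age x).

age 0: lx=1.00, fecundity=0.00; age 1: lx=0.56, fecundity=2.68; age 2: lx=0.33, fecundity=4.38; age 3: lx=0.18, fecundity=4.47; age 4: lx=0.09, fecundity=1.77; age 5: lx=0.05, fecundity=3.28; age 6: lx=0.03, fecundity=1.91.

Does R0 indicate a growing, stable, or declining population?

growing

R0 = Σ lx·mx = 0 + 1.5008 + 1.4454 + 0.8046 + 0.1593 + 0.164 + 0.0573 = 4.1314
R0 > 1, so the population is growing.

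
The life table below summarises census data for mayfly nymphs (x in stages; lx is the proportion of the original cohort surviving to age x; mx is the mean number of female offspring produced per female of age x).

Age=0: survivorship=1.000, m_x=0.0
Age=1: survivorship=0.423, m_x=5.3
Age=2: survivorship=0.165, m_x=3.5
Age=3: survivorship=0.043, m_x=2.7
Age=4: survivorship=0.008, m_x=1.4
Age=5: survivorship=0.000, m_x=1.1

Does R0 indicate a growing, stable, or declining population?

growing

R0 = Σ lx·mx = 0 + 2.2419 + 0.5775 + 0.1161 + 0.0112 + 0 = 2.9467
R0 > 1, so the population is growing.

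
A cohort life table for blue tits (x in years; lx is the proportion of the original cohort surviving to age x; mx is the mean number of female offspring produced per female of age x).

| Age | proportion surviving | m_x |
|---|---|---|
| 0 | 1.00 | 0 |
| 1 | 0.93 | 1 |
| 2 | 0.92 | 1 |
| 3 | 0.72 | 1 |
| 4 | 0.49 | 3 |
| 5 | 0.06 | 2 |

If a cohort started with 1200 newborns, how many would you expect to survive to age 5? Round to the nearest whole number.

72

Expected survivors = N0 · l_5 = 1200 × 0.06 = 72 → 72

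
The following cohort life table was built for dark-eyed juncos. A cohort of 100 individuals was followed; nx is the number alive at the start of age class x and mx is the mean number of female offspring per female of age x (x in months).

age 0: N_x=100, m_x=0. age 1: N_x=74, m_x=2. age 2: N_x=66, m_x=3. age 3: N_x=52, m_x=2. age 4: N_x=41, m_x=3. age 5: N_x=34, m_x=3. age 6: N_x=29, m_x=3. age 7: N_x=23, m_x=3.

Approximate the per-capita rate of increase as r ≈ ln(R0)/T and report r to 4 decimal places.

0.6146

lx = nx/n0 = nx/100: 1, 0.74, 0.66, 0.52, 0.41, 0.34, 0.29, 0.23
R0 = Σ lx·mx = 0 + 1.48 + 1.98 + 1.04 + 1.23 + 1.02 + 0.87 + 0.69 = 8.31
Σ x·lx·mx = 28.63; T = 28.63/8.31 = 3.44525…
r ≈ ln(R0)/T = ln(8.31)/3.44525… = 0.614603… → 0.6146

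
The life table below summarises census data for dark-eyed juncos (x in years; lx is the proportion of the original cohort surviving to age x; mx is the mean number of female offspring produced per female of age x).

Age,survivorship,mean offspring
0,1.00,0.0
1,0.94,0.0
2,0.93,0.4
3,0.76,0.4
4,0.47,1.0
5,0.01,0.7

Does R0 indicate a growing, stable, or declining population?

growing

R0 = Σ lx·mx = 0 + 0 + 0.372 + 0.304 + 0.47 + 0.007 = 1.153
R0 > 1, so the population is growing.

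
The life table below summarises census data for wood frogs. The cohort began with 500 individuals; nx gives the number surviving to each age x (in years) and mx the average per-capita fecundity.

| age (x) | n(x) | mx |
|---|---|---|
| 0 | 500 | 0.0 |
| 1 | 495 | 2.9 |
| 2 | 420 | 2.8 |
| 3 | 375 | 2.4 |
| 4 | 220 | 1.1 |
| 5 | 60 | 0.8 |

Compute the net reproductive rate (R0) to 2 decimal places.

7.60

lx = nx/n0 = nx/500: 1, 0.99, 0.84, 0.75, 0.44, 0.12
lx·mx by age: 0, 2.871, 2.352, 1.8, 0.484, 0.096
R0 = Σ lx·mx = 7.603 → 7.60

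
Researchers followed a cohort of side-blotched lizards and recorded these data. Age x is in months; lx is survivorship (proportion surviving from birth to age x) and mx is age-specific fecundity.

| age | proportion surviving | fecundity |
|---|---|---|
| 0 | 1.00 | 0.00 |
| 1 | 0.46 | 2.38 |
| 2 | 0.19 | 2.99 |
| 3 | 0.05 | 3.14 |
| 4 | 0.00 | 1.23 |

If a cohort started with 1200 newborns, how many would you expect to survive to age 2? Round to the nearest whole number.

Expected survivors = N0 · l_2 = 1200 × 0.19 = 228 → 228

228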